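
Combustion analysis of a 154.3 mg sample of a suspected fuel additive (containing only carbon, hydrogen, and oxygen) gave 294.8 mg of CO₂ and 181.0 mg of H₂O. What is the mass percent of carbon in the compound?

mol C = 0.2948 g CO₂ ÷ 44.009 g/mol = 0.0066986 mol
mol H = 2 × 0.1810 g H₂O ÷ 18.015 g/mol = 0.020094 mol
mass O = 0.1543 − (0.080457 + 0.020255) = 0.053588 g → mol O = 0.053588 ÷ 15.999 = 0.0033494 mol
mass % C = 0.080457 g ÷ 0.1543 g × 100%

52.14%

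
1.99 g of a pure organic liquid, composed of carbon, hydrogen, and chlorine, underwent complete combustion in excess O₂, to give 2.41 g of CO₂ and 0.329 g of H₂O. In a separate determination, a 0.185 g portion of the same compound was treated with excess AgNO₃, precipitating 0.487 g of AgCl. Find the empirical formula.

C3H2Cl2

mol C = 2.41 g CO₂ ÷ 44.009 g/mol = 0.05476 mol
mol H = 2 × 0.329 g H₂O ÷ 18.015 g/mol = 0.03653 mol
From the AgCl data: mol Cl per gram of compound = (0.487 ÷ 143.318) ÷ 0.185 = 0.01837 mol/g, so in the 1.99 g combustion sample mol Cl = 0.03655 mol
Divide by the smallest (0.03653 mol): C 1.499, H 1.000, Cl 1.001
Multiplying each by 2 gives whole numbers: C 3.00, H 2.00, Cl 2.00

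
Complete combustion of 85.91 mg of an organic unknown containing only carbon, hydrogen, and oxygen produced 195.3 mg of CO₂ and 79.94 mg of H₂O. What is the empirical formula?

C3H6O

mol C = 0.1953 g CO₂ ÷ 44.009 g/mol = 0.0044377 mol
mol H = 2 × 0.07994 g H₂O ÷ 18.015 g/mol = 0.0088748 mol
mass O = 0.08591 − (0.053302 + 0.0089458) = 0.023663 g → mol O = 0.023663 ÷ 15.999 = 0.0014790 mol
Divide by the smallest (0.0014790 mol): C 3.000, H 6.001, O 1.000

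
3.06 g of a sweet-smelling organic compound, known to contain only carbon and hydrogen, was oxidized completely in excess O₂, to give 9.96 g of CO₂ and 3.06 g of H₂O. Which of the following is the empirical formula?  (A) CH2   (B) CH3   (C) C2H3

(C) C2H3

mol C = 9.96 g CO₂ ÷ 44.009 g/mol = 0.2263 mol
mol H = 2 × 3.06 g H₂O ÷ 18.015 g/mol = 0.3397 mol
Divide by the smallest (0.2263 mol): C 1.000, H 1.501
Multiplying each by 2 gives whole numbers: C 2.00, H 3.00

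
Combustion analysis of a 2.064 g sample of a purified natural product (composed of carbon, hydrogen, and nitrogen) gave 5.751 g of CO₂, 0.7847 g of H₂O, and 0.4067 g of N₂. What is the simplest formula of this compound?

mol C = 5.751 g CO₂ ÷ 44.009 g/mol = 0.13068 mol
mol H = 2 × 0.7847 g H₂O ÷ 18.015 g/mol = 0.087116 mol
mol N = 2 × 0.4067 g N₂ ÷ 28.014 g/mol = 0.029035 mol
Divide by the smallest (0.029035 mol): C 4.501, H 3.000, N 1.000
Multiplying each by 2 gives whole numbers: C 9.00, H 6.00, N 2.00

C9H6N2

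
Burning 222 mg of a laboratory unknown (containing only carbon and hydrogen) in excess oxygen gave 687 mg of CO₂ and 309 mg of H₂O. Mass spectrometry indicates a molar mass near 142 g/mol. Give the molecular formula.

C10H22

mol C = 0.687 g CO₂ ÷ 44.009 g/mol = 0.01561 mol
mol H = 2 × 0.309 g H₂O ÷ 18.015 g/mol = 0.03430 mol
Divide by the smallest (0.01561 mol): C 1.000, H 2.198
Multiplying each by 5 gives whole numbers: C 5.00, H 10.99
Empirical formula: C5H11
Empirical-formula mass = 71.14 g/mol; 142 ÷ 71.14 ≈ 2, so the molecular formula is C10H22.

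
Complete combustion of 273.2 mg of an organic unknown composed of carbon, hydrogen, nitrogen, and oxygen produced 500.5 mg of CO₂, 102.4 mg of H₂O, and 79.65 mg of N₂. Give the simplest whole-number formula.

mol C = 0.5005 g CO₂ ÷ 44.009 g/mol = 0.011373 mol
mol H = 2 × 0.1024 g H₂O ÷ 18.015 g/mol = 0.011368 mol
mol N = 2 × 0.07965 g N₂ ÷ 28.014 g/mol = 0.0056864 mol
mass O = 0.2732 − (0.13660 + 0.011459 + 0.079650) = 0.045494 g → mol O = 0.045494 ÷ 15.999 = 0.0028435 mol
Divide by the smallest (0.0028435 mol): C 3.999, H 3.998, N 2.000, O 1.000

C4H4N2O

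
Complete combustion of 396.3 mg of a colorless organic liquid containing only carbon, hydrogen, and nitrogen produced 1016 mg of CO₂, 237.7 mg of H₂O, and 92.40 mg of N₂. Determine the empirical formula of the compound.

mol C = 1.016 g CO₂ ÷ 44.009 g/mol = 0.023086 mol
mol H = 2 × 0.2377 g H₂O ÷ 18.015 g/mol = 0.026389 mol
mol N = 2 × 0.09240 g N₂ ÷ 28.014 g/mol = 0.0065967 mol
Divide by the smallest (0.0065967 mol): C 3.500, H 4.000, N 1.000
Multiplying each by 2 gives whole numbers: C 7.00, H 8.00, N 2.00

C7H8N2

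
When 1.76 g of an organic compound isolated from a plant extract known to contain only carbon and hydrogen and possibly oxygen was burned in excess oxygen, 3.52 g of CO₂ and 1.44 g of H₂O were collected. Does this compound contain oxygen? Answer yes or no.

yes

mol C = 3.52 g CO₂ ÷ 44.009 g/mol = 0.07998 mol
mol H = 2 × 1.44 g H₂O ÷ 18.015 g/mol = 0.1599 mol
C and H account for only 1.122 g of the 1.76 g sample; the remaining 0.6382 g must be oxygen.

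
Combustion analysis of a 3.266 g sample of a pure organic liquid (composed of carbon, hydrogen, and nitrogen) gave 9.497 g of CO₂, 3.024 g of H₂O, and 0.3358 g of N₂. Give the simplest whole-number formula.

mol C = 9.497 g CO₂ ÷ 44.009 g/mol = 0.21580 mol
mol H = 2 × 3.024 g H₂O ÷ 18.015 g/mol = 0.33572 mol
mol N = 2 × 0.3358 g N₂ ÷ 28.014 g/mol = 0.023974 mol
Divide by the smallest (0.023974 mol): C 9.001, H 14.004, N 1.000

C9H14N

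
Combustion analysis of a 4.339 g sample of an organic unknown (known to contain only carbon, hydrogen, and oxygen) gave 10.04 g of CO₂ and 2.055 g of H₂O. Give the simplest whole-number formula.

C8H8O3

mol C = 10.04 g CO₂ ÷ 44.009 g/mol = 0.22814 mol
mol H = 2 × 2.055 g H₂O ÷ 18.015 g/mol = 0.22814 mol
mass O = 4.339 − (2.7401 + 0.22997) = 1.3689 g → mol O = 1.3689 ÷ 15.999 = 0.085562 mol
Divide by the smallest (0.085562 mol): C 2.666, H 2.666, O 1.000
Multiplying each by 3 gives whole numbers: C 8.00, H 8.00, O 3.00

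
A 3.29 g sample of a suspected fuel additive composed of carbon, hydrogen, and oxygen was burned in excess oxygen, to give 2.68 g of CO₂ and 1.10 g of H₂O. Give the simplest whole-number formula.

C2H4O5

mol C = 2.68 g CO₂ ÷ 44.009 g/mol = 0.06090 mol
mol H = 2 × 1.10 g H₂O ÷ 18.015 g/mol = 0.1221 mol
mass O = 3.29 − (0.7314 + 0.1231) = 2.435 g → mol O = 2.435 ÷ 15.999 = 0.1522 mol
Divide by the smallest (0.06090 mol): C 1.000, H 2.005, O 2.500
Multiplying each by 2 gives whole numbers: C 2.00, H 4.01, O 5.00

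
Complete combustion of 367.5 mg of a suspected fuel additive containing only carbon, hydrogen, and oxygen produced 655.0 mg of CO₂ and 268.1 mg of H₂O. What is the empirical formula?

mol C = 0.6550 g CO₂ ÷ 44.009 g/mol = 0.014883 mol
mol H = 2 × 0.2681 g H₂O ÷ 18.015 g/mol = 0.029764 mol
mass O = 0.3675 − (0.17876 + 0.030002) = 0.15873 g → mol O = 0.15873 ÷ 15.999 = 0.0099215 mol
Divide by the smallest (0.0099215 mol): C 1.500, H 3.000, O 1.000
Multiplying each by 2 gives whole numbers: C 3.00, H 6.00, O 2.00

C3H6O2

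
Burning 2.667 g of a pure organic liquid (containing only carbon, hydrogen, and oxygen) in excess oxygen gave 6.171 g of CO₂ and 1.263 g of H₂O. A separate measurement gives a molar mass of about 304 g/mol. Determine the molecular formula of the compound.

mol C = 6.171 g CO₂ ÷ 44.009 g/mol = 0.14022 mol
mol H = 2 × 1.263 g H₂O ÷ 18.015 g/mol = 0.14022 mol
mass O = 2.667 − (1.6842 + 0.14134) = 0.84146 g → mol O = 0.84146 ÷ 15.999 = 0.052595 mol
Divide by the smallest (0.052595 mol): C 2.666, H 2.666, O 1.000
Multiplying each by 3 gives whole numbers: C 8.00, H 8.00, O 3.00
Empirical formula: C8H8O3
Empirical-formula mass = 152.15 g/mol; 304 ÷ 152.15 ≈ 2, so the molecular formula is C16H16O6.

C16H16O6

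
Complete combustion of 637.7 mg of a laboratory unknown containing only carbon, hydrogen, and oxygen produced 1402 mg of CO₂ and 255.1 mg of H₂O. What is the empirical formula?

mol C = 1.402 g CO₂ ÷ 44.009 g/mol = 0.031857 mol
mol H = 2 × 0.2551 g H₂O ÷ 18.015 g/mol = 0.028321 mol
mass O = 0.6377 − (0.38264 + 0.028547) = 0.22652 g → mol O = 0.22652 ÷ 15.999 = 0.014158 mol
Divide by the smallest (0.014158 mol): C 2.250, H 2.000, O 1.000
Multiplying each by 4 gives whole numbers: C 9.00, H 8.00, O 4.00

C9H8O4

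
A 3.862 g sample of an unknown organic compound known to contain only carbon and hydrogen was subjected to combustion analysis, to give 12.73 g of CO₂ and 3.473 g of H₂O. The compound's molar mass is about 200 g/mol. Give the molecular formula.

mol C = 12.73 g CO₂ ÷ 44.009 g/mol = 0.28926 mol
mol H = 2 × 3.473 g H₂O ÷ 18.015 g/mol = 0.38557 mol
Divide by the smallest (0.28926 mol): C 1.000, H 1.333
Multiplying each by 3 gives whole numbers: C 3.00, H 4.00
Empirical formula: C3H4
Empirical-formula mass = 40.06 g/mol; 200 ÷ 40.06 ≈ 5, so the molecular formula is C15H20.

C15H20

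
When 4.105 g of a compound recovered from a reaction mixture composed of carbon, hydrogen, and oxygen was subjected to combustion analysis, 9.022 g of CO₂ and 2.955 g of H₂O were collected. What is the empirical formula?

C5H8O2

mol C = 9.022 g CO₂ ÷ 44.009 g/mol = 0.20500 mol
mol H = 2 × 2.955 g H₂O ÷ 18.015 g/mol = 0.32806 mol
mass O = 4.105 − (2.4623 + 0.33068) = 1.3120 g → mol O = 1.3120 ÷ 15.999 = 0.082006 mol
Divide by the smallest (0.082006 mol): C 2.500, H 4.000, O 1.000
Multiplying each by 2 gives whole numbers: C 5.00, H 8.00, O 2.00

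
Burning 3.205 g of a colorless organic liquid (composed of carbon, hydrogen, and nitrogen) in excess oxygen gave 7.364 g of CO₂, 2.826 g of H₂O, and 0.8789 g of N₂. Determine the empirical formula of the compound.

C8H15N3

mol C = 7.364 g CO₂ ÷ 44.009 g/mol = 0.16733 mol
mol H = 2 × 2.826 g H₂O ÷ 18.015 g/mol = 0.31374 mol
mol N = 2 × 0.8789 g N₂ ÷ 28.014 g/mol = 0.062747 mol
Divide by the smallest (0.062747 mol): C 2.667, H 5.000, N 1.000
Multiplying each by 3 gives whole numbers: C 8.00, H 15.00, N 3.00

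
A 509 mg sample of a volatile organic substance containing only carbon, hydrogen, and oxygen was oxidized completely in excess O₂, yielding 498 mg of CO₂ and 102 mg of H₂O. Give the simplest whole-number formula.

mol C = 0.498 g CO₂ ÷ 44.009 g/mol = 0.01132 mol
mol H = 2 × 0.102 g H₂O ÷ 18.015 g/mol = 0.01132 mol
mass O = 0.509 − (0.1359 + 0.01141) = 0.3617 g → mol O = 0.3617 ÷ 15.999 = 0.02261 mol
Divide by the smallest (0.01132 mol): C 1.000, H 1.001, O 1.998

CHO2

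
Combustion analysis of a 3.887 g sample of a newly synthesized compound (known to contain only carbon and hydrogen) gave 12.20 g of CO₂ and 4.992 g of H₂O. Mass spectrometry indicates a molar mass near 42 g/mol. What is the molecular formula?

mol C = 12.20 g CO₂ ÷ 44.009 g/mol = 0.27722 mol
mol H = 2 × 4.992 g H₂O ÷ 18.015 g/mol = 0.55420 mol
Divide by the smallest (0.27722 mol): C 1.000, H 1.999
Empirical formula: CH2
Empirical-formula mass = 14.03 g/mol; 42 ÷ 14.03 ≈ 3, so the molecular formula is C3H6.

C3H6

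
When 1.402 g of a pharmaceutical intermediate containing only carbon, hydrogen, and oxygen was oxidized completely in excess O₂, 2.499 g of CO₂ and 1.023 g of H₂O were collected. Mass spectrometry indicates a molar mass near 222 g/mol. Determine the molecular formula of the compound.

C9H18O6

mol C = 2.499 g CO₂ ÷ 44.009 g/mol = 0.056784 mol
mol H = 2 × 1.023 g H₂O ÷ 18.015 g/mol = 0.11357 mol
mass O = 1.402 − (0.68203 + 0.11448) = 0.60549 g → mol O = 0.60549 ÷ 15.999 = 0.037845 mol
Divide by the smallest (0.037845 mol): C 1.500, H 3.001, O 1.000
Multiplying each by 2 gives whole numbers: C 3.00, H 6.00, O 2.00
Empirical formula: C3H6O2
Empirical-formula mass = 74.08 g/mol; 222 ÷ 74.08 ≈ 3, so the molecular formula is C9H18O6.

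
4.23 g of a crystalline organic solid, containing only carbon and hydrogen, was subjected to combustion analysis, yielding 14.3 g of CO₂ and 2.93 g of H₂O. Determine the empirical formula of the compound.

CH

mol C = 14.3 g CO₂ ÷ 44.009 g/mol = 0.3249 mol
mol H = 2 × 2.93 g H₂O ÷ 18.015 g/mol = 0.3253 mol
Divide by the smallest (0.3249 mol): C 1.000, H 1.001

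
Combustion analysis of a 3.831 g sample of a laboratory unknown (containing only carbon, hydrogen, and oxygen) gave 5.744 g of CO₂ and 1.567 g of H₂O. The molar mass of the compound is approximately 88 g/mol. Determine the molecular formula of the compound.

mol C = 5.744 g CO₂ ÷ 44.009 g/mol = 0.13052 mol
mol H = 2 × 1.567 g H₂O ÷ 18.015 g/mol = 0.17397 mol
mass O = 3.831 − (1.5677 + 0.17536) = 2.0880 g → mol O = 2.0880 ÷ 15.999 = 0.13051 mol
Divide by the smallest (0.13051 mol): C 1.000, H 1.333, O 1.000
Multiplying each by 3 gives whole numbers: C 3.00, H 4.00, O 3.00
Empirical formula: C3H4O3
Empirical-formula mass = 88.06 g/mol; 88 ÷ 88.06 ≈ 1, so the molecular formula is C3H4O3.

C3H4O3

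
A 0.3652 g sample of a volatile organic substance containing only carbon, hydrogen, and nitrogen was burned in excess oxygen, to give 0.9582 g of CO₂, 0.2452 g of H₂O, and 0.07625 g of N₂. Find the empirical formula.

C4H5N

mol C = 0.9582 g CO₂ ÷ 44.009 g/mol = 0.021773 mol
mol H = 2 × 0.2452 g H₂O ÷ 18.015 g/mol = 0.027222 mol
mol N = 2 × 0.07625 g N₂ ÷ 28.014 g/mol = 0.0054437 mol
Divide by the smallest (0.0054437 mol): C 4.000, H 5.001, N 1.000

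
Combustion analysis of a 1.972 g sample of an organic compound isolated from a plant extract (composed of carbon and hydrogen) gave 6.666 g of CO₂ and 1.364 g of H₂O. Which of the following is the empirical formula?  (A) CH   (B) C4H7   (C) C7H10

mol C = 6.666 g CO₂ ÷ 44.009 g/mol = 0.15147 mol
mol H = 2 × 1.364 g H₂O ÷ 18.015 g/mol = 0.15143 mol
Divide by the smallest (0.15143 mol): C 1.000, H 1.000

(A) CH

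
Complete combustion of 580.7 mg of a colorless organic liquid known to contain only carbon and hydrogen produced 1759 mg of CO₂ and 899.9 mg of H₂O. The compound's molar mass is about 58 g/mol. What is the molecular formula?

mol C = 1.759 g CO₂ ÷ 44.009 g/mol = 0.039969 mol
mol H = 2 × 0.8999 g H₂O ÷ 18.015 g/mol = 0.099906 mol
Divide by the smallest (0.039969 mol): C 1.000, H 2.500
Multiplying each by 2 gives whole numbers: C 2.00, H 5.00
Empirical formula: C2H5
Empirical-formula mass = 29.06 g/mol; 58 ÷ 29.06 ≈ 2, so the molecular formula is C4H10.

C4H10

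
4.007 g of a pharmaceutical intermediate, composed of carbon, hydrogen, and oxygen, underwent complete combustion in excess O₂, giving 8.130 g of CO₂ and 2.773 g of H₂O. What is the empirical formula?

C6H10O3

mol C = 8.130 g CO₂ ÷ 44.009 g/mol = 0.18473 mol
mol H = 2 × 2.773 g H₂O ÷ 18.015 g/mol = 0.30785 mol
mass O = 4.007 − (2.2189 + 0.31032) = 1.4778 g → mol O = 1.4778 ÷ 15.999 = 0.092370 mol
Divide by the smallest (0.092370 mol): C 2.000, H 3.333, O 1.000
Multiplying each by 3 gives whole numbers: C 6.00, H 10.00, O 3.00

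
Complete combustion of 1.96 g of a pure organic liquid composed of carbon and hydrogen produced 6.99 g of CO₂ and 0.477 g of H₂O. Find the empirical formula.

mol C = 6.99 g CO₂ ÷ 44.009 g/mol = 0.1588 mol
mol H = 2 × 0.477 g H₂O ÷ 18.015 g/mol = 0.05296 mol
Divide by the smallest (0.05296 mol): C 2.999, H 1.000

C3H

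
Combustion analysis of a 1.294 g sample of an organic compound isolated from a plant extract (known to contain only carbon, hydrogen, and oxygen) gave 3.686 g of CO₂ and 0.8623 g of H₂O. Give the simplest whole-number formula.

mol C = 3.686 g CO₂ ÷ 44.009 g/mol = 0.083756 mol
mol H = 2 × 0.8623 g H₂O ÷ 18.015 g/mol = 0.095731 mol
mass O = 1.294 − (1.0060 + 0.096497) = 0.19151 g → mol O = 0.19151 ÷ 15.999 = 0.011970 mol
Divide by the smallest (0.011970 mol): C 6.997, H 7.997, O 1.000

C7H8O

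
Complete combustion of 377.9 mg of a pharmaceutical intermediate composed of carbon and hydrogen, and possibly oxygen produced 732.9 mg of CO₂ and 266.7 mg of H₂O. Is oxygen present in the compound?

mol C = 0.7329 g CO₂ ÷ 44.009 g/mol = 0.016653 mol
mol H = 2 × 0.2667 g H₂O ÷ 18.015 g/mol = 0.029609 mol
C and H account for only 0.22987 g of the 0.3779 g sample; the remaining 0.14803 g must be oxygen.

yes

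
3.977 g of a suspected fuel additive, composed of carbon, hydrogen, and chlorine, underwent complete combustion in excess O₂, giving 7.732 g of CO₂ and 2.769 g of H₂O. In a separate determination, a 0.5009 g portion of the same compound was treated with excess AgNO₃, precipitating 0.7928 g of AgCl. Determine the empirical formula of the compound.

mol C = 7.732 g CO₂ ÷ 44.009 g/mol = 0.17569 mol
mol H = 2 × 2.769 g H₂O ÷ 18.015 g/mol = 0.30741 mol
From the AgCl data: mol Cl per gram of compound = (0.7928 ÷ 143.318) ÷ 0.5009 = 0.011044 mol/g, so in the 3.977 g combustion sample mol Cl = 0.043921 mol
Divide by the smallest (0.043921 mol): C 4.000, H 6.999, Cl 1.000

C4H7Cl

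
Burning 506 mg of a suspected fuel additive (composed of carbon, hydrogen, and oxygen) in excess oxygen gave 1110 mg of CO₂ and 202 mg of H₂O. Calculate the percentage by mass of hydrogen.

4.5%

mol C = 1.11 g CO₂ ÷ 44.009 g/mol = 0.02522 mol
mol H = 2 × 0.202 g H₂O ÷ 18.015 g/mol = 0.02243 mol
mass O = 0.506 − (0.3029 + 0.02261) = 0.1805 g → mol O = 0.1805 ÷ 15.999 = 0.01128 mol
mass % H = 0.02261 g ÷ 0.506 g × 100%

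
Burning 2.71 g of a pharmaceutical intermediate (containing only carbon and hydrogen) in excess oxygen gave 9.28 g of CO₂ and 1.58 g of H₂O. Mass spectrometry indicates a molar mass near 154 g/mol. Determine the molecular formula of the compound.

mol C = 9.28 g CO₂ ÷ 44.009 g/mol = 0.2109 mol
mol H = 2 × 1.58 g H₂O ÷ 18.015 g/mol = 0.1754 mol
Divide by the smallest (0.1754 mol): C 1.202, H 1.000
Multiplying each by 5 gives whole numbers: C 6.01, H 5.00
Empirical formula: C6H5
Empirical-formula mass = 77.11 g/mol; 154 ÷ 77.11 ≈ 2, so the molecular formula is C12H10.

C12H10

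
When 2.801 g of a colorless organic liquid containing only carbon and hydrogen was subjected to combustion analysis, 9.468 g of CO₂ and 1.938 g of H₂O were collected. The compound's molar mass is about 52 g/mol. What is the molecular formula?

mol C = 9.468 g CO₂ ÷ 44.009 g/mol = 0.21514 mol
mol H = 2 × 1.938 g H₂O ÷ 18.015 g/mol = 0.21515 mol
Divide by the smallest (0.21514 mol): C 1.000, H 1.000
Empirical formula: CH
Empirical-formula mass = 13.02 g/mol; 52 ÷ 13.02 ≈ 4, so the molecular formula is C4H4.

C4H4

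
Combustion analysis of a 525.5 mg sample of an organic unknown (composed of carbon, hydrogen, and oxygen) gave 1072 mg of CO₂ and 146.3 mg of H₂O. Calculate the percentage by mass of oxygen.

41.21%

mol C = 1.072 g CO₂ ÷ 44.009 g/mol = 0.024359 mol
mol H = 2 × 0.1463 g H₂O ÷ 18.015 g/mol = 0.016242 mol
mass O = 0.5255 − (0.29257 + 0.016372) = 0.21656 g → mol O = 0.21656 ÷ 15.999 = 0.013536 mol
mass % O = 0.21656 g ÷ 0.5255 g × 100%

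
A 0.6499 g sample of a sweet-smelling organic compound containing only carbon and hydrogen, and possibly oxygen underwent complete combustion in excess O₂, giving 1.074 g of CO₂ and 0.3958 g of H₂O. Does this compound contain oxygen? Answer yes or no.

mol C = 1.074 g CO₂ ÷ 44.009 g/mol = 0.024404 mol
mol H = 2 × 0.3958 g H₂O ÷ 18.015 g/mol = 0.043941 mol
C and H account for only 0.33741 g of the 0.6499 g sample; the remaining 0.31249 g must be oxygen.

yes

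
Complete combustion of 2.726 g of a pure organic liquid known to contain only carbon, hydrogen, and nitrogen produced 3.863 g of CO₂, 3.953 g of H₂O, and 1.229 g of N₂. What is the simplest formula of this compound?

mol C = 3.863 g CO₂ ÷ 44.009 g/mol = 0.087778 mol
mol H = 2 × 3.953 g H₂O ÷ 18.015 g/mol = 0.43886 mol
mol N = 2 × 1.229 g N₂ ÷ 28.014 g/mol = 0.087742 mol
Divide by the smallest (0.087742 mol): C 1.000, H 5.002, N 1.000

CH5N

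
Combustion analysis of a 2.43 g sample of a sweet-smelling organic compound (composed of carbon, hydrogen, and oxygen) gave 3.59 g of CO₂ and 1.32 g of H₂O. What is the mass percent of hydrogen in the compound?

6.1%

mol C = 3.59 g CO₂ ÷ 44.009 g/mol = 0.08157 mol
mol H = 2 × 1.32 g H₂O ÷ 18.015 g/mol = 0.1465 mol
mass O = 2.43 − (0.9798 + 0.1477) = 1.302 g → mol O = 1.302 ÷ 15.999 = 0.08141 mol
mass % H = 0.1477 g ÷ 2.43 g × 100%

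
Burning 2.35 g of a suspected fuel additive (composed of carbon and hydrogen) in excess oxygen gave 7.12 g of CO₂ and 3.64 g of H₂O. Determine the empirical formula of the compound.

mol C = 7.12 g CO₂ ÷ 44.009 g/mol = 0.1618 mol
mol H = 2 × 3.64 g H₂O ÷ 18.015 g/mol = 0.4041 mol
Divide by the smallest (0.1618 mol): C 1.000, H 2.498
Multiplying each by 2 gives whole numbers: C 2.00, H 5.00

C2H5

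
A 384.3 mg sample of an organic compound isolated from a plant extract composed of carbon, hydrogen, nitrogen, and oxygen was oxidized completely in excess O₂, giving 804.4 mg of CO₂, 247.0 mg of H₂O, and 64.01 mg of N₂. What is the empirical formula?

C4H6NO

mol C = 0.8044 g CO₂ ÷ 44.009 g/mol = 0.018278 mol
mol H = 2 × 0.2470 g H₂O ÷ 18.015 g/mol = 0.027422 mol
mol N = 2 × 0.06401 g N₂ ÷ 28.014 g/mol = 0.0045699 mol
mass O = 0.3843 − (0.21954 + 0.027641 + 0.064010) = 0.073111 g → mol O = 0.073111 ÷ 15.999 = 0.0045697 mol
Divide by the smallest (0.0045697 mol): C 4.000, H 6.001, N 1.000, O 1.000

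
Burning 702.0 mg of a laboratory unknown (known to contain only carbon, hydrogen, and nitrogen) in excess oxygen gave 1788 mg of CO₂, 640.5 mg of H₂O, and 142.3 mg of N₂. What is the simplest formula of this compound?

mol C = 1.788 g CO₂ ÷ 44.009 g/mol = 0.040628 mol
mol H = 2 × 0.6405 g H₂O ÷ 18.015 g/mol = 0.071107 mol
mol N = 2 × 0.1423 g N₂ ÷ 28.014 g/mol = 0.010159 mol
Divide by the smallest (0.010159 mol): C 3.999, H 6.999, N 1.000

C4H7N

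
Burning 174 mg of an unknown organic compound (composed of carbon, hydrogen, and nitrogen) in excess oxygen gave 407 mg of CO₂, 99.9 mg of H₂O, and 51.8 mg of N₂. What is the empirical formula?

C5H6N2

mol C = 0.407 g CO₂ ÷ 44.009 g/mol = 0.009248 mol
mol H = 2 × 0.0999 g H₂O ÷ 18.015 g/mol = 0.01109 mol
mol N = 2 × 0.0518 g N₂ ÷ 28.014 g/mol = 0.003698 mol
Divide by the smallest (0.003698 mol): C 2.501, H 2.999, N 1.000
Multiplying each by 2 gives whole numbers: C 5.00, H 6.00, N 2.00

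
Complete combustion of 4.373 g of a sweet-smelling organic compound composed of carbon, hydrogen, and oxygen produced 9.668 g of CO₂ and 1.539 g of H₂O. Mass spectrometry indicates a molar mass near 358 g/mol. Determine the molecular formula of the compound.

C18H14O8

mol C = 9.668 g CO₂ ÷ 44.009 g/mol = 0.21968 mol
mol H = 2 × 1.539 g H₂O ÷ 18.015 g/mol = 0.17086 mol
mass O = 4.373 − (2.6386 + 0.17222) = 1.5622 g → mol O = 1.5622 ÷ 15.999 = 0.097642 mol
Divide by the smallest (0.097642 mol): C 2.250, H 1.750, O 1.000
Multiplying each by 4 gives whole numbers: C 9.00, H 7.00, O 4.00
Empirical formula: C9H7O4
Empirical-formula mass = 179.15 g/mol; 358 ÷ 179.15 ≈ 2, so the molecular formula is C18H14O8.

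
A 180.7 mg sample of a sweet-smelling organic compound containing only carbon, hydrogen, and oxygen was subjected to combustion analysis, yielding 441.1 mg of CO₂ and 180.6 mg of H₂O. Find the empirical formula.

C4H8O

mol C = 0.4411 g CO₂ ÷ 44.009 g/mol = 0.010023 mol
mol H = 2 × 0.1806 g H₂O ÷ 18.015 g/mol = 0.020050 mol
mass O = 0.1807 − (0.12039 + 0.020210) = 0.040104 g → mol O = 0.040104 ÷ 15.999 = 0.0025067 mol
Divide by the smallest (0.0025067 mol): C 3.999, H 7.999, O 1.000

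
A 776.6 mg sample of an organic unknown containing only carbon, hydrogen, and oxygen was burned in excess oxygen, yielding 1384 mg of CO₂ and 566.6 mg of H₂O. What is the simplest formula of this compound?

C3H6O2

mol C = 1.384 g CO₂ ÷ 44.009 g/mol = 0.031448 mol
mol H = 2 × 0.5666 g H₂O ÷ 18.015 g/mol = 0.062903 mol
mass O = 0.7766 − (0.37772 + 0.063406) = 0.33547 g → mol O = 0.33547 ÷ 15.999 = 0.020968 mol
Divide by the smallest (0.020968 mol): C 1.500, H 3.000, O 1.000
Multiplying each by 2 gives whole numbers: C 3.00, H 6.00, O 2.00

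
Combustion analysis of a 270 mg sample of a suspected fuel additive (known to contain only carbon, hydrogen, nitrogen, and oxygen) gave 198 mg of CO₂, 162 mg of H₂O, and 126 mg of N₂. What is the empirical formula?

CH4N2O

mol C = 0.198 g CO₂ ÷ 44.009 g/mol = 0.004499 mol
mol H = 2 × 0.162 g H₂O ÷ 18.015 g/mol = 0.01799 mol
mol N = 2 × 0.126 g N₂ ÷ 28.014 g/mol = 0.008996 mol
mass O = 0.270 − (0.05404 + 0.01813 + 0.1260) = 0.07183 g → mol O = 0.07183 ÷ 15.999 = 0.004490 mol
Divide by the smallest (0.004490 mol): C 1.002, H 4.006, N 2.004, O 1.000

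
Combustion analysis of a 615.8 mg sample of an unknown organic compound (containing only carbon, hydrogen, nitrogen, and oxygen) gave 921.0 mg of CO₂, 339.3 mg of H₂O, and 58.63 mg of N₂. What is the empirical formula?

C5H9NO4

mol C = 0.9210 g CO₂ ÷ 44.009 g/mol = 0.020928 mol
mol H = 2 × 0.3393 g H₂O ÷ 18.015 g/mol = 0.037669 mol
mol N = 2 × 0.05863 g N₂ ÷ 28.014 g/mol = 0.0041858 mol
mass O = 0.6158 − (0.25136 + 0.037970 + 0.058630) = 0.26784 g → mol O = 0.26784 ÷ 15.999 = 0.016741 mol
Divide by the smallest (0.0041858 mol): C 5.000, H 8.999, N 1.000, O 4.000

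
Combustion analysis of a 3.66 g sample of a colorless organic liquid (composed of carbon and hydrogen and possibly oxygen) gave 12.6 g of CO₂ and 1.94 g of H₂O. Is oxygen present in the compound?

mol C = 12.6 g CO₂ ÷ 44.009 g/mol = 0.2863 mol
mol H = 2 × 1.94 g H₂O ÷ 18.015 g/mol = 0.2154 mol
C and H together account for 3.656 g — essentially the entire 3.66 g sample — so the compound contains no oxygen.

no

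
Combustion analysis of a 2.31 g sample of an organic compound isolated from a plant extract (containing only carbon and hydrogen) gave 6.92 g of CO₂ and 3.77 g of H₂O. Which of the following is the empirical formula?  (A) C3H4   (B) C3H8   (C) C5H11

mol C = 6.92 g CO₂ ÷ 44.009 g/mol = 0.1572 mol
mol H = 2 × 3.77 g H₂O ÷ 18.015 g/mol = 0.4185 mol
Divide by the smallest (0.1572 mol): C 1.000, H 2.662
Multiplying each by 3 gives whole numbers: C 3.00, H 7.99

(B) C3H8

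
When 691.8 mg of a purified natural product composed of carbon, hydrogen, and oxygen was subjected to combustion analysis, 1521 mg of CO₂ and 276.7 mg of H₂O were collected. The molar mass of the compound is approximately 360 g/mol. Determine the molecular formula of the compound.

C18H16O8

mol C = 1.521 g CO₂ ÷ 44.009 g/mol = 0.034561 mol
mol H = 2 × 0.2767 g H₂O ÷ 18.015 g/mol = 0.030719 mol
mass O = 0.6918 − (0.41511 + 0.030965) = 0.24572 g → mol O = 0.24572 ÷ 15.999 = 0.015359 mol
Divide by the smallest (0.015359 mol): C 2.250, H 2.000, O 1.000
Multiplying each by 4 gives whole numbers: C 9.00, H 8.00, O 4.00
Empirical formula: C9H8O4
Empirical-formula mass = 180.16 g/mol; 360 ÷ 180.16 ≈ 2, so the molecular formula is C18H16O8.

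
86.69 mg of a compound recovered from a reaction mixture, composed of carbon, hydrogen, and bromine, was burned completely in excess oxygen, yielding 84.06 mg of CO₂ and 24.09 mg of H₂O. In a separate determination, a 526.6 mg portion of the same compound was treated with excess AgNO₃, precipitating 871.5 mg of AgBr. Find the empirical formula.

mol C = 0.08406 g CO₂ ÷ 44.009 g/mol = 0.0019101 mol
mol H = 2 × 0.02409 g H₂O ÷ 18.015 g/mol = 0.0026744 mol
From the AgBr data: mol Br per gram of compound = (0.8715 ÷ 187.772) ÷ 0.5266 = 0.0088136 mol/g, so in the 0.08669 g combustion sample mol Br = 0.00076406 mol
Divide by the smallest (0.00076406 mol): C 2.500, H 3.500, Br 1.000
Multiplying each by 2 gives whole numbers: C 5.00, H 7.00, Br 2.00

C5H7Br2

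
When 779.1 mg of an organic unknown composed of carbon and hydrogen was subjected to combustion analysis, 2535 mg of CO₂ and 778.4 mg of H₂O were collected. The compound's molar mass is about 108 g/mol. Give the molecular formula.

C8H12

mol C = 2.535 g CO₂ ÷ 44.009 g/mol = 0.057602 mol
mol H = 2 × 0.7784 g H₂O ÷ 18.015 g/mol = 0.086417 mol
Divide by the smallest (0.057602 mol): C 1.000, H 1.500
Multiplying each by 2 gives whole numbers: C 2.00, H 3.00
Empirical formula: C2H3
Empirical-formula mass = 27.05 g/mol; 108 ÷ 27.05 ≈ 4, so the molecular formula is C8H12.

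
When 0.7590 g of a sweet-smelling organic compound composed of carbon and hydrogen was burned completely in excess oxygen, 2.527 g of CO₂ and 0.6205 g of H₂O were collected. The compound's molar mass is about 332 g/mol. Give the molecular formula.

C25H30

mol C = 2.527 g CO₂ ÷ 44.009 g/mol = 0.057420 mol
mol H = 2 × 0.6205 g H₂O ÷ 18.015 g/mol = 0.068887 mol
Divide by the smallest (0.057420 mol): C 1.000, H 1.200
Multiplying each by 5 gives whole numbers: C 5.00, H 6.00
Empirical formula: C5H6
Empirical-formula mass = 66.10 g/mol; 332 ÷ 66.10 ≈ 5, so the molecular formula is C25H30.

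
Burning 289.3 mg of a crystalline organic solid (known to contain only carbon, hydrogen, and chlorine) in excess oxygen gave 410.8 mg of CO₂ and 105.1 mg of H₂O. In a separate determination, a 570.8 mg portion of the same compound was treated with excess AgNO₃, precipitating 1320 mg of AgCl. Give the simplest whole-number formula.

mol C = 0.4108 g CO₂ ÷ 44.009 g/mol = 0.0093345 mol
mol H = 2 × 0.1051 g H₂O ÷ 18.015 g/mol = 0.011668 mol
From the AgCl data: mol Cl per gram of compound = (1.320 ÷ 143.318) ÷ 0.5708 = 0.016136 mol/g, so in the 0.2893 g combustion sample mol Cl = 0.0046681 mol
Divide by the smallest (0.0046681 mol): C 2.000, H 2.500, Cl 1.000
Multiplying each by 2 gives whole numbers: C 4.00, H 5.00, Cl 2.00

C4H5Cl2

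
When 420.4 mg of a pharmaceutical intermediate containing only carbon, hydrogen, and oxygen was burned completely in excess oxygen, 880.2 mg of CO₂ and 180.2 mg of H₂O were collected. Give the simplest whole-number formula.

mol C = 0.8802 g CO₂ ÷ 44.009 g/mol = 0.020000 mol
mol H = 2 × 0.1802 g H₂O ÷ 18.015 g/mol = 0.020006 mol
mass O = 0.4204 − (0.24023 + 0.020166) = 0.16001 g → mol O = 0.16001 ÷ 15.999 = 0.010001 mol
Divide by the smallest (0.010001 mol): C 2.000, H 2.000, O 1.000

C2H2O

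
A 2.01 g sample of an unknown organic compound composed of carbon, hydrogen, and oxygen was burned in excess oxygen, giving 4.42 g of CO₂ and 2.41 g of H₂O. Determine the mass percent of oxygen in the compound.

mol C = 4.42 g CO₂ ÷ 44.009 g/mol = 0.1004 mol
mol H = 2 × 2.41 g H₂O ÷ 18.015 g/mol = 0.2676 mol
mass O = 2.01 − (1.206 + 0.2697) = 0.5340 g → mol O = 0.5340 ÷ 15.999 = 0.03338 mol
mass % O = 0.5340 g ÷ 2.01 g × 100%

26.6%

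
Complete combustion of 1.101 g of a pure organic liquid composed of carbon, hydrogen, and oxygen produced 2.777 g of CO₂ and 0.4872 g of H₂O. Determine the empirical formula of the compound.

C7H6O2

mol C = 2.777 g CO₂ ÷ 44.009 g/mol = 0.063101 mol
mol H = 2 × 0.4872 g H₂O ÷ 18.015 g/mol = 0.054088 mol
mass O = 1.101 − (0.75790 + 0.054521) = 0.28858 g → mol O = 0.28858 ÷ 15.999 = 0.018037 mol
Divide by the smallest (0.018037 mol): C 3.498, H 2.999, O 1.000
Multiplying each by 2 gives whole numbers: C 7.00, H 6.00, O 2.00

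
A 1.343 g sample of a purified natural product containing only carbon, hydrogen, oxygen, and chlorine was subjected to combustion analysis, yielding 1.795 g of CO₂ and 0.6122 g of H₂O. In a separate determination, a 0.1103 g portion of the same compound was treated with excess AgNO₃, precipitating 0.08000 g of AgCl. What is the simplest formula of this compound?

C6H10ClO5

mol C = 1.795 g CO₂ ÷ 44.009 g/mol = 0.040787 mol
mol H = 2 × 0.6122 g H₂O ÷ 18.015 g/mol = 0.067966 mol
From the AgCl data: mol Cl per gram of compound = (0.08000 ÷ 143.318) ÷ 0.1103 = 0.0050607 mol/g, so in the 1.343 g combustion sample mol Cl = 0.0067966 mol
mass O = 1.343 − (0.48989 + 0.068509 + 0.24094) = 0.54366 g → mol O = 0.54366 ÷ 15.999 = 0.033981 mol
Divide by the smallest (0.0067966 mol): C 6.001, H 10.000, Cl 1.000, O 5.000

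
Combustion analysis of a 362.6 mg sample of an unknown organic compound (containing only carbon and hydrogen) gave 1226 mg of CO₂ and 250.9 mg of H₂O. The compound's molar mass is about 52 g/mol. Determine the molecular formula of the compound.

mol C = 1.226 g CO₂ ÷ 44.009 g/mol = 0.027858 mol
mol H = 2 × 0.2509 g H₂O ÷ 18.015 g/mol = 0.027855 mol
Divide by the smallest (0.027855 mol): C 1.000, H 1.000
Empirical formula: CH
Empirical-formula mass = 13.02 g/mol; 52 ÷ 13.02 ≈ 4, so the molecular formula is C4H4.

C4H4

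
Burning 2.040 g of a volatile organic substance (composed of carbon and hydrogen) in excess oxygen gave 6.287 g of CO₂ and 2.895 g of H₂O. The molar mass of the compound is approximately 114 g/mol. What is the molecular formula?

C8H18

mol C = 6.287 g CO₂ ÷ 44.009 g/mol = 0.14286 mol
mol H = 2 × 2.895 g H₂O ÷ 18.015 g/mol = 0.32140 mol
Divide by the smallest (0.14286 mol): C 1.000, H 2.250
Multiplying each by 4 gives whole numbers: C 4.00, H 9.00
Empirical formula: C4H9
Empirical-formula mass = 57.12 g/mol; 114 ÷ 57.12 ≈ 2, so the molecular formula is C8H18.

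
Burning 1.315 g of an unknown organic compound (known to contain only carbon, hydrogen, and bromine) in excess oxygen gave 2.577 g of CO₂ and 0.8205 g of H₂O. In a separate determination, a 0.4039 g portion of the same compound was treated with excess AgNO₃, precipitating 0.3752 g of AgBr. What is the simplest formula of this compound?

C9H14Br

mol C = 2.577 g CO₂ ÷ 44.009 g/mol = 0.058556 mol
mol H = 2 × 0.8205 g H₂O ÷ 18.015 g/mol = 0.091091 mol
From the AgBr data: mol Br per gram of compound = (0.3752 ÷ 187.772) ÷ 0.4039 = 0.0049472 mol/g, so in the 1.315 g combustion sample mol Br = 0.0065055 mol
Divide by the smallest (0.0065055 mol): C 9.001, H 14.002, Br 1.000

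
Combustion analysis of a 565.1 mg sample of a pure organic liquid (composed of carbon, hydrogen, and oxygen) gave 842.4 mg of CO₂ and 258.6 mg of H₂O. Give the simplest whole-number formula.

C2H3O2

mol C = 0.8424 g CO₂ ÷ 44.009 g/mol = 0.019142 mol
mol H = 2 × 0.2586 g H₂O ÷ 18.015 g/mol = 0.028709 mol
mass O = 0.5651 − (0.22991 + 0.028939) = 0.30625 g → mol O = 0.30625 ÷ 15.999 = 0.019142 mol
Divide by the smallest (0.019142 mol): C 1.000, H 1.500, O 1.000
Multiplying each by 2 gives whole numbers: C 2.00, H 3.00, O 2.00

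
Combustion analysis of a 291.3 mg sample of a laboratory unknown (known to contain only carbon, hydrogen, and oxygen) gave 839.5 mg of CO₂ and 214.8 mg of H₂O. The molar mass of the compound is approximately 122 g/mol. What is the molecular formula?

mol C = 0.8395 g CO₂ ÷ 44.009 g/mol = 0.019076 mol
mol H = 2 × 0.2148 g H₂O ÷ 18.015 g/mol = 0.023847 mol
mass O = 0.2913 − (0.22912 + 0.024038) = 0.038145 g → mol O = 0.038145 ÷ 15.999 = 0.0023842 mol
Divide by the smallest (0.0023842 mol): C 8.001, H 10.002, O 1.000
Empirical formula: C8H10O
Empirical-formula mass = 122.17 g/mol; 122 ÷ 122.17 ≈ 1, so the molecular formula is C8H10O.

C8H10O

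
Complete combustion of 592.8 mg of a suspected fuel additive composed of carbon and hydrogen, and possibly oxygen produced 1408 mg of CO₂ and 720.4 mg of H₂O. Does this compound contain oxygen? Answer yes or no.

yes

mol C = 1.408 g CO₂ ÷ 44.009 g/mol = 0.031993 mol
mol H = 2 × 0.7204 g H₂O ÷ 18.015 g/mol = 0.079978 mol
C and H account for only 0.46489 g of the 0.5928 g sample; the remaining 0.12791 g must be oxygen.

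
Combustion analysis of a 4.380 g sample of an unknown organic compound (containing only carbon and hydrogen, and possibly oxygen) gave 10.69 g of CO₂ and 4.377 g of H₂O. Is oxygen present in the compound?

mol C = 10.69 g CO₂ ÷ 44.009 g/mol = 0.24290 mol
mol H = 2 × 4.377 g H₂O ÷ 18.015 g/mol = 0.48593 mol
C and H account for only 3.4073 g of the 4.380 g sample; the remaining 0.97265 g must be oxygen.

yes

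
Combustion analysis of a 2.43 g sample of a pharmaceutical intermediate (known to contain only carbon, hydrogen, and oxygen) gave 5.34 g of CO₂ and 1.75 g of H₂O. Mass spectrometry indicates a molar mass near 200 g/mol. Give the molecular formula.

C10H16O4

mol C = 5.34 g CO₂ ÷ 44.009 g/mol = 0.1213 mol
mol H = 2 × 1.75 g H₂O ÷ 18.015 g/mol = 0.1943 mol
mass O = 2.43 − (1.457 + 0.1958) = 0.7768 g → mol O = 0.7768 ÷ 15.999 = 0.04855 mol
Divide by the smallest (0.04855 mol): C 2.499, H 4.002, O 1.000
Multiplying each by 2 gives whole numbers: C 5.00, H 8.00, O 2.00
Empirical formula: C5H8O2
Empirical-formula mass = 100.12 g/mol; 200 ÷ 100.12 ≈ 2, so the molecular formula is C10H16O4.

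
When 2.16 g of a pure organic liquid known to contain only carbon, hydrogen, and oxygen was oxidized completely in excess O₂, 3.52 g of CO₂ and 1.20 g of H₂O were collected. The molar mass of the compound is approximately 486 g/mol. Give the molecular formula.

mol C = 3.52 g CO₂ ÷ 44.009 g/mol = 0.07998 mol
mol H = 2 × 1.20 g H₂O ÷ 18.015 g/mol = 0.1332 mol
mass O = 2.16 − (0.9607 + 0.1343) = 1.065 g → mol O = 1.065 ÷ 15.999 = 0.06657 mol
Divide by the smallest (0.06657 mol): C 1.202, H 2.001, O 1.000
Multiplying each by 5 gives whole numbers: C 6.01, H 10.01, O 5.00
Empirical formula: C6H10O5
Empirical-formula mass = 162.14 g/mol; 486 ÷ 162.14 ≈ 3, so the molecular formula is C18H30O15.

C18H30O15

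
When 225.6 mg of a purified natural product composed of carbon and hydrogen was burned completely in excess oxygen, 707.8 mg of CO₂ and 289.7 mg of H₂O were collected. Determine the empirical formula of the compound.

mol C = 0.7078 g CO₂ ÷ 44.009 g/mol = 0.016083 mol
mol H = 2 × 0.2897 g H₂O ÷ 18.015 g/mol = 0.032162 mol
Divide by the smallest (0.016083 mol): C 1.000, H 2.000

CH2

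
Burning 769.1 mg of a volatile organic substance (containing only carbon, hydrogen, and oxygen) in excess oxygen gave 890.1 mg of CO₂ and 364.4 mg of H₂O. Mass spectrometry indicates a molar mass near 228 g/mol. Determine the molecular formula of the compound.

C6H12O9

mol C = 0.8901 g CO₂ ÷ 44.009 g/mol = 0.020225 mol
mol H = 2 × 0.3644 g H₂O ÷ 18.015 g/mol = 0.040455 mol
mass O = 0.7691 − (0.24293 + 0.040779) = 0.48539 g → mol O = 0.48539 ÷ 15.999 = 0.030339 mol
Divide by the smallest (0.020225 mol): C 1.000, H 2.000, O 1.500
Multiplying each by 2 gives whole numbers: C 2.00, H 4.00, O 3.00
Empirical formula: C2H4O3
Empirical-formula mass = 76.05 g/mol; 228 ÷ 76.05 ≈ 3, so the molecular formula is C6H12O9.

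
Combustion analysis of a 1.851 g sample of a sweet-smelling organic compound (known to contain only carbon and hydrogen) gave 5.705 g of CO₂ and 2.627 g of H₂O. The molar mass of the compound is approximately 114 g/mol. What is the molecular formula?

C8H18

mol C = 5.705 g CO₂ ÷ 44.009 g/mol = 0.12963 mol
mol H = 2 × 2.627 g H₂O ÷ 18.015 g/mol = 0.29165 mol
Divide by the smallest (0.12963 mol): C 1.000, H 2.250
Multiplying each by 4 gives whole numbers: C 4.00, H 9.00
Empirical formula: C4H9
Empirical-formula mass = 57.12 g/mol; 114 ÷ 57.12 ≈ 2, so the molecular formula is C8H18.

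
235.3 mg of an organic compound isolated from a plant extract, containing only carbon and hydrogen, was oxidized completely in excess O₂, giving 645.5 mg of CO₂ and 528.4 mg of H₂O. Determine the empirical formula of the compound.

mol C = 0.6455 g CO₂ ÷ 44.009 g/mol = 0.014667 mol
mol H = 2 × 0.5284 g H₂O ÷ 18.015 g/mol = 0.058662 mol
Divide by the smallest (0.014667 mol): C 1.000, H 3.999

CH4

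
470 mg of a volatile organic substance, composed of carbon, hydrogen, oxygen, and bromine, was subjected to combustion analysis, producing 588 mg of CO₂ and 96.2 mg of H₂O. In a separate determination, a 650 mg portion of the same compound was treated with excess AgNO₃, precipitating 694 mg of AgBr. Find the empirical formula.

mol C = 0.588 g CO₂ ÷ 44.009 g/mol = 0.01336 mol
mol H = 2 × 0.0962 g H₂O ÷ 18.015 g/mol = 0.01068 mol
From the AgBr data: mol Br per gram of compound = (0.694 ÷ 187.772) ÷ 0.650 = 0.005686 mol/g, so in the 0.470 g combustion sample mol Br = 0.002672 mol
mass O = 0.470 − (0.1605 + 0.01077 + 0.2135) = 0.08522 g → mol O = 0.08522 ÷ 15.999 = 0.005326 mol
Divide by the smallest (0.002672 mol): C 4.999, H 3.996, Br 1.000, O 1.993

C5H4BrO2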